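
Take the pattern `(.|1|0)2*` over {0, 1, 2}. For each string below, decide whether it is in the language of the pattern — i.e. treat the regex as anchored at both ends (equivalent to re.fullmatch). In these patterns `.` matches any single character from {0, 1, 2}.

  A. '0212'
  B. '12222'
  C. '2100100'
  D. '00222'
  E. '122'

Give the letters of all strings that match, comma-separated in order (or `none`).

B, E

A → no match
B → match
C → no match
D → no match
E → match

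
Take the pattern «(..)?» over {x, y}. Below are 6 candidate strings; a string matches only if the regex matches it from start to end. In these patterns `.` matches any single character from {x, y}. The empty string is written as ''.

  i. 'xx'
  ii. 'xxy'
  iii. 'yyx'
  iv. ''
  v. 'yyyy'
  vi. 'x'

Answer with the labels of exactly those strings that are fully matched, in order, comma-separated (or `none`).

i, iv

i → match
ii → no match
iii → no match
iv → match
v → no match
vi → no match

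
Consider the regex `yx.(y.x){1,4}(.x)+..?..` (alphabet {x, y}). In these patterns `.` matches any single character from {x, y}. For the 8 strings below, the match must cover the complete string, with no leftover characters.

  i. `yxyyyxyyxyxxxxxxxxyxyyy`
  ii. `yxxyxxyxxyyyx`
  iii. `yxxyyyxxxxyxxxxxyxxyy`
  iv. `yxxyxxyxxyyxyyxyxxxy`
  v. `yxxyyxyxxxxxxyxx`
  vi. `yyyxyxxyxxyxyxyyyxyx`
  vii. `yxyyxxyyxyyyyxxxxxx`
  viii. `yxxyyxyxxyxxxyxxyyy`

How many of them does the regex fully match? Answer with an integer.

4

i → match
ii → no match
iii → no match
iv → match
v → match
vi → no match — must start with `yx`
vii → no match
viii → match
Total matched: 4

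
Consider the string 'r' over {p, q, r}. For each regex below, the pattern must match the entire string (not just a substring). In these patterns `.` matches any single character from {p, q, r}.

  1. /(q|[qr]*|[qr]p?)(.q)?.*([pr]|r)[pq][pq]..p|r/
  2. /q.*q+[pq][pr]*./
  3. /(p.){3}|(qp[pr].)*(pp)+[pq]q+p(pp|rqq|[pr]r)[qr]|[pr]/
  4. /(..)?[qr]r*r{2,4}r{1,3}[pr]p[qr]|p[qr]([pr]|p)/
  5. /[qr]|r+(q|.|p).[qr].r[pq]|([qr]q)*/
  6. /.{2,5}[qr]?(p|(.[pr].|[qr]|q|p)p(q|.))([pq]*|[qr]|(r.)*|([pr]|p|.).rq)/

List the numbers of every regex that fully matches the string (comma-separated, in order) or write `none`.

1, 3, 5

1 → match
2 → no match — must start with 'q'
3 → match
4 → no match
5 → match
6 → no match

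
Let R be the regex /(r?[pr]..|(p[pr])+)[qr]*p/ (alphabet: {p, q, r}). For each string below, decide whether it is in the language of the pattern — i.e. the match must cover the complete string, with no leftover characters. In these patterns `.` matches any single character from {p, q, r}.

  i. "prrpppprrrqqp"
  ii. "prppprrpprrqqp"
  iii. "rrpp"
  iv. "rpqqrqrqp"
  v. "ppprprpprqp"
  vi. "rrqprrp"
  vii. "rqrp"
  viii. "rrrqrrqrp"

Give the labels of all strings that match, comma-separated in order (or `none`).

iii, iv, v, vi, vii, viii

i → no match
ii → no match
iii → match
iv → match
v → match
vi → match
vii → match
viii → match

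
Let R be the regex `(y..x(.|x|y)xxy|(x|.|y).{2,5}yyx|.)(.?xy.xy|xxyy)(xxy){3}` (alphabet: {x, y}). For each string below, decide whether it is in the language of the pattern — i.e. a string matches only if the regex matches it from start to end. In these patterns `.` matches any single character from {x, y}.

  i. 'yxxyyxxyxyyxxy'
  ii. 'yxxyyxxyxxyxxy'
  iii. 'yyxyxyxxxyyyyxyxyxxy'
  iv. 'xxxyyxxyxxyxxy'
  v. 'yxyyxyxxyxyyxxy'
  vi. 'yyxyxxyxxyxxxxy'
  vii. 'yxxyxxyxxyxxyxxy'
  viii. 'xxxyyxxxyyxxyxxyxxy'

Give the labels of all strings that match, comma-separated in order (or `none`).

i → no match
ii → match
iii → no match
iv → match
v → no match
vi → no match
vii → match
viii → match

ii, iv, vii, viii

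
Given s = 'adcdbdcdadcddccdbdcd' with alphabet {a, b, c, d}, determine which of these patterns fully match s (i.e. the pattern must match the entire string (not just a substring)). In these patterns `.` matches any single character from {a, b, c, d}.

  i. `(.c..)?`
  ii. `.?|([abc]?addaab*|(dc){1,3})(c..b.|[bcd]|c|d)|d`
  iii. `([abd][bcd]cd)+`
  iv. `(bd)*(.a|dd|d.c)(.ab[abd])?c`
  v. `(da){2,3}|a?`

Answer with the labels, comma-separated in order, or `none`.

i → no match
ii → no match
iii → match
iv → no match — must end with 'c'
v → no match

iii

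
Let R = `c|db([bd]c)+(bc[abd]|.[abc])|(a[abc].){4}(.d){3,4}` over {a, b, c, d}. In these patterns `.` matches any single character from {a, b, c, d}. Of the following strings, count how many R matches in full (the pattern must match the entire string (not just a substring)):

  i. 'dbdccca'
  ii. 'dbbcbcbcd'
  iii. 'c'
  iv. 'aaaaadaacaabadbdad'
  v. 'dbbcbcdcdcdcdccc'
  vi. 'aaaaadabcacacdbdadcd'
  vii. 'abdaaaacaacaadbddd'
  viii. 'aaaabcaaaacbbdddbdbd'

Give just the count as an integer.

7

i → no match
ii → match
iii → match
iv → match
v → match
vi → match
vii → match
viii → match
Total matched: 7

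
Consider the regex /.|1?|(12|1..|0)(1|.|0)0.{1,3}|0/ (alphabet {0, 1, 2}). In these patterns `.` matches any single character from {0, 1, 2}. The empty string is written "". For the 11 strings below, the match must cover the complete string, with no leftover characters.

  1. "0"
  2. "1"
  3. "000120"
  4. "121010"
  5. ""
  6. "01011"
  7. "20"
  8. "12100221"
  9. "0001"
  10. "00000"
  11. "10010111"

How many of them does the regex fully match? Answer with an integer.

1 → match
2 → match
3 → match
4 → match
5 → match
6 → match
7 → no match
8 → match
9 → match
10 → match
11 → match
Total matched: 10

10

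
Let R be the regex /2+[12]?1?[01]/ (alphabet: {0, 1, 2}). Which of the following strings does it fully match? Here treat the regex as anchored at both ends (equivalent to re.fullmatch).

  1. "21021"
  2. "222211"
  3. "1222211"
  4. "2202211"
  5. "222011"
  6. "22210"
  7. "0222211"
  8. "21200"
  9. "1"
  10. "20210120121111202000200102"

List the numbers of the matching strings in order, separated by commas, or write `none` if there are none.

2, 6

1 → no match
2 → match
3 → no match — must start with "2"
4 → no match
5 → no match
6 → match
7 → no match — must start with "2"
8 → no match
9 → no match — must start with "2"
10 → no match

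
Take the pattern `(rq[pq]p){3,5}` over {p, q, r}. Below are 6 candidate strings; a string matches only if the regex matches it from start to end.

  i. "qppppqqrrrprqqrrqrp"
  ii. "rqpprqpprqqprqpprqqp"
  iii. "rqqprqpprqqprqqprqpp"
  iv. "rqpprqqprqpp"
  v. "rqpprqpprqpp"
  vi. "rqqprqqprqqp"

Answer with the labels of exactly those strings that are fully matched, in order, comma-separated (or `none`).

i → no match — must start with "rq"
ii → match
iii → match
iv → match
v → match
vi → match

ii, iii, iv, v, vi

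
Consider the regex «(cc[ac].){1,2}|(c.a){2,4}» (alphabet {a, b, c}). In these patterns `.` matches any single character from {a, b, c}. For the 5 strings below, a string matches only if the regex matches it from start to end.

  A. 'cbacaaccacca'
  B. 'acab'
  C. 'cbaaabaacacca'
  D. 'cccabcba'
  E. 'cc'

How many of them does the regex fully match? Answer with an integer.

1

A. 'cbacaaccacca' → match
B. 'acab' → no match
C → no match
D. 'cccabcba' → no match
E. 'cc' → no match
Total matched: 1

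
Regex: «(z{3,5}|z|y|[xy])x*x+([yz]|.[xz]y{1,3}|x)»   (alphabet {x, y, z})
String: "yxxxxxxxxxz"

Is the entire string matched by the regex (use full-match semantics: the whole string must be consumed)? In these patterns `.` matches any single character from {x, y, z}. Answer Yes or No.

Yes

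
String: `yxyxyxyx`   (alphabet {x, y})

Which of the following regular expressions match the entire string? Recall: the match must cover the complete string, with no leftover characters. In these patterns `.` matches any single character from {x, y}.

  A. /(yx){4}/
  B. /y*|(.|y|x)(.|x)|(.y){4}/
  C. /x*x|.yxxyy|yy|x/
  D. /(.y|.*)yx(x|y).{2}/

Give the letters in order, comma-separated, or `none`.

A

A → match
B → no match
C → no match
D → no match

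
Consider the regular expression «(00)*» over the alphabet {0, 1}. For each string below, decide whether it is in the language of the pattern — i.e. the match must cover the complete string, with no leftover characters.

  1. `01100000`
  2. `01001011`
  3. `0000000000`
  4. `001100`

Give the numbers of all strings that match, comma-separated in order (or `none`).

3

1 → no match
2 → no match
3 → match
4 → no match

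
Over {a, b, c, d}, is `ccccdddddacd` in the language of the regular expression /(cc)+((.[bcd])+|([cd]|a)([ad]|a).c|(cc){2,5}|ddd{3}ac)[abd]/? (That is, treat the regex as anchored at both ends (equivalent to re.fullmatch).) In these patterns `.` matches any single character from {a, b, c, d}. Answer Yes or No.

Yes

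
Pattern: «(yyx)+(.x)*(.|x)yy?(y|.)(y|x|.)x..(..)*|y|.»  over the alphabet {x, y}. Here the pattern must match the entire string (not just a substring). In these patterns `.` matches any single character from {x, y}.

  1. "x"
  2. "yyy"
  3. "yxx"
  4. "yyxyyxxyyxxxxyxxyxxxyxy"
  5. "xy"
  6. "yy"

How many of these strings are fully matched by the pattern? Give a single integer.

1. "x" → match
2. "yyy" → no match
3. "yxx" → no match
4 → match
5. "xy" → no match
6. "yy" → no match
Total matched: 2

2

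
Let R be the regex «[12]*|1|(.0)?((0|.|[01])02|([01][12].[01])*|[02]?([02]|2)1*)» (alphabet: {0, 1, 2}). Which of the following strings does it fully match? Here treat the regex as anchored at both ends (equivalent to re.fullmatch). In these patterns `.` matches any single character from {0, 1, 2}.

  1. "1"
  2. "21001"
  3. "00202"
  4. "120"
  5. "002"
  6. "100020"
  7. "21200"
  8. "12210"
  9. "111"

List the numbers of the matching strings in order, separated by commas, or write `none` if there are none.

1 → match
2 → no match
3 → match
4 → no match
5 → match
6 → no match
7 → no match
8 → no match
9 → match

1, 3, 5, 9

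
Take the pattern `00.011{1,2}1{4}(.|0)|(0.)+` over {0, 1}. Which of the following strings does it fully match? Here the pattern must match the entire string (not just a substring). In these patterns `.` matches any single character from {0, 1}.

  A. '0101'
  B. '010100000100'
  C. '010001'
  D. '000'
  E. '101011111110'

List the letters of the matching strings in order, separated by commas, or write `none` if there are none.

A, B, C

A. '0101' → match
B. '010100000100' → match
C. '010001' → match
D. '000' → no match
E. '101011111110' → no match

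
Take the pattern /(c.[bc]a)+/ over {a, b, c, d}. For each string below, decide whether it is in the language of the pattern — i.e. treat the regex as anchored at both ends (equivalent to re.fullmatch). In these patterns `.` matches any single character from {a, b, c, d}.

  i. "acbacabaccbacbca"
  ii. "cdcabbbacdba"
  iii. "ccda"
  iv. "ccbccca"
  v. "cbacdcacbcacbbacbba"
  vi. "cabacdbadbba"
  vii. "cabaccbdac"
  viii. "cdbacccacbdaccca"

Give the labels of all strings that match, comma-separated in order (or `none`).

i → no match — must start with "c"
ii → no match
iii → no match
iv → no match
v → no match
vi → no match
vii → no match — must end with "a"
viii → no match

none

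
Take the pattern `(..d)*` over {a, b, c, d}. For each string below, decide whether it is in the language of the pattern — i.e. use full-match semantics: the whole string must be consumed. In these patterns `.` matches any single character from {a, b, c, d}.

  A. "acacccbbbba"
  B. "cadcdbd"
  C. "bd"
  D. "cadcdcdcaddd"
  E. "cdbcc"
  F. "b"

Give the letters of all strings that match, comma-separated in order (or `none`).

none

A → no match
B → no match
C → no match
D → no match
E → no match
F → no match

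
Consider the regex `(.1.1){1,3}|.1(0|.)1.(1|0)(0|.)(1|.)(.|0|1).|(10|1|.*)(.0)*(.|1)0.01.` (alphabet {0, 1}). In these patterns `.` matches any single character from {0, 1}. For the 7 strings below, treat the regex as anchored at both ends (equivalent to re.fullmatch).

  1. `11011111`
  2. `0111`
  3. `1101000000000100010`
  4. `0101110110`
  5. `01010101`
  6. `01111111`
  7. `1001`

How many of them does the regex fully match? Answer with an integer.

6

1. `11011111` → match
2. `0111` → match
3 → match
4. `0101110110` → match
5. `01010101` → match
6. `01111111` → match
7. `1001` → no match
Total matched: 6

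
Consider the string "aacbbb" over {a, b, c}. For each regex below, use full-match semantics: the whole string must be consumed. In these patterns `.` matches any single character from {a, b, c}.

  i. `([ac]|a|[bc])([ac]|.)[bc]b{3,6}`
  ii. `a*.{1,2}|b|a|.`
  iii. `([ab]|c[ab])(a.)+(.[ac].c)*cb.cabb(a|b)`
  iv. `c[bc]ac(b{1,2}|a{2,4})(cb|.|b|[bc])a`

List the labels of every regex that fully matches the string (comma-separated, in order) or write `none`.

i

i → match
ii → no match
iii → no match
iv → no match — must start with "c"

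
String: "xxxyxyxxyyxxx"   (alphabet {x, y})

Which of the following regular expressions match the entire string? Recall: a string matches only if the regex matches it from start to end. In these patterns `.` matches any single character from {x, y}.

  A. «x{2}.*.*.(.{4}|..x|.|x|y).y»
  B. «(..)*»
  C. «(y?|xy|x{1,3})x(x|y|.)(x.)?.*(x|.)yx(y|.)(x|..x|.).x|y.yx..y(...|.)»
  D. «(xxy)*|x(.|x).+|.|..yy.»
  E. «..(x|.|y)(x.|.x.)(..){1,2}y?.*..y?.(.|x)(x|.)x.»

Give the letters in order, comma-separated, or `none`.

C, D

A → no match — must end with "y"
B → no match
C → match
D → match
E → no match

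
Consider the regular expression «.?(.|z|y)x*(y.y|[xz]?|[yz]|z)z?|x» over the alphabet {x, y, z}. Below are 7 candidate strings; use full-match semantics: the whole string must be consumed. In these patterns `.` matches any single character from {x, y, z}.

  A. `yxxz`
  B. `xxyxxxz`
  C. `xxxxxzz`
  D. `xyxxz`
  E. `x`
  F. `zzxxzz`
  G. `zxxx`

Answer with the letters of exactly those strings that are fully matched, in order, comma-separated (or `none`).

A, C, D, E, F, G

A → match
B → no match
C → match
D → match
E → match
F → match
G → match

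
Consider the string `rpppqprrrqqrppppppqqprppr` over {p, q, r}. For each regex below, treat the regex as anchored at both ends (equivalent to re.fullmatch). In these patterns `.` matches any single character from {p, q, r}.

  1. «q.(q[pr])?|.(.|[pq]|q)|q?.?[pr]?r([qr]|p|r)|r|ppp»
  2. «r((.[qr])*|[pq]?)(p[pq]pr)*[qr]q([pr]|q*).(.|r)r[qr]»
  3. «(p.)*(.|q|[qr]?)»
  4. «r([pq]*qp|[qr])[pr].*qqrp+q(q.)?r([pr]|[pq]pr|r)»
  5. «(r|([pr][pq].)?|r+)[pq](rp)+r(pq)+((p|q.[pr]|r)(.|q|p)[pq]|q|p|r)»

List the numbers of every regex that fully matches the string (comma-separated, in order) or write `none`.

1 → no match
2 → no match
3 → no match
4 → match
5 → no match

4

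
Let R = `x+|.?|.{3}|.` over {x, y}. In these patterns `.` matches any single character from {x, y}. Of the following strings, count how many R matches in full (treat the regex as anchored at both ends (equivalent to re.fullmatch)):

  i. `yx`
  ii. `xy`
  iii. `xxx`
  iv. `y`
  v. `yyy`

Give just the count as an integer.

i → no match
ii → no match
iii → match
iv → match
v → match
Total matched: 3

3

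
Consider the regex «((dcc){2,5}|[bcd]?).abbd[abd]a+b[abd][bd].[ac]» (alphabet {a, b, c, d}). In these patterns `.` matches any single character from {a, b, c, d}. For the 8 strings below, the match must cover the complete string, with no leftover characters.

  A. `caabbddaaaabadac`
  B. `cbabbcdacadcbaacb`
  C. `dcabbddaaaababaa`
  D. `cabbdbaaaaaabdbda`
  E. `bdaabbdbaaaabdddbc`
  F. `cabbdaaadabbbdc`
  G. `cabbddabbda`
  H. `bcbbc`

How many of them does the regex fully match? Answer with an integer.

A → match
B → no match
C → match
D → match
E → no match
F → no match
G → no match
H → no match
Total matched: 3

3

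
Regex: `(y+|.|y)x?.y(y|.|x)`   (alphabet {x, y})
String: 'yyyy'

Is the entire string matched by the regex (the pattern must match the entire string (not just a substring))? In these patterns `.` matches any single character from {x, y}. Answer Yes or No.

Yes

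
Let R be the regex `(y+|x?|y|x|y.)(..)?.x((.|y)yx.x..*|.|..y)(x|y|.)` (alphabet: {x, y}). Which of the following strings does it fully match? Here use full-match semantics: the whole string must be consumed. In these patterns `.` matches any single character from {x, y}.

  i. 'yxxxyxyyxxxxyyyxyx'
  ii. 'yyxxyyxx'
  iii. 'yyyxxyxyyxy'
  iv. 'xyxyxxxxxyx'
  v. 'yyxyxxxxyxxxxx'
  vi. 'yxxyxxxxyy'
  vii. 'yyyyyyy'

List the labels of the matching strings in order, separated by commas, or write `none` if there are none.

i, vi

i → match
ii → no match
iii → no match
iv → no match
v → no match
vi → match
vii → no match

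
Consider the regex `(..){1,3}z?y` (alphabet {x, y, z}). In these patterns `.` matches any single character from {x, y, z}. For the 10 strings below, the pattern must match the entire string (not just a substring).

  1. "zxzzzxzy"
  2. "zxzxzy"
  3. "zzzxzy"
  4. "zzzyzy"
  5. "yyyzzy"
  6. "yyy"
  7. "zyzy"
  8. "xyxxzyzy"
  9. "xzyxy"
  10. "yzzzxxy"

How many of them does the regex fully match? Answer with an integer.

10

1. "zxzzzxzy" → match
2. "zxzxzy" → match
3. "zzzxzy" → match
4. "zzzyzy" → match
5. "yyyzzy" → match
6. "yyy" → match
7. "zyzy" → match
8. "xyxxzyzy" → match
9. "xzyxy" → match
10. "yzzzxxy" → match
Total matched: 10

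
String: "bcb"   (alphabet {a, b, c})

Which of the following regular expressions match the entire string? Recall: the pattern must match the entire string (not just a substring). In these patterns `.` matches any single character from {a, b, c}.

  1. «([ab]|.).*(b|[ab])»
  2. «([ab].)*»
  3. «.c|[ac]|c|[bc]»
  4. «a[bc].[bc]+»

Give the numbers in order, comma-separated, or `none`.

1

1 → match
2 → no match
3 → no match
4 → no match — must start with "a"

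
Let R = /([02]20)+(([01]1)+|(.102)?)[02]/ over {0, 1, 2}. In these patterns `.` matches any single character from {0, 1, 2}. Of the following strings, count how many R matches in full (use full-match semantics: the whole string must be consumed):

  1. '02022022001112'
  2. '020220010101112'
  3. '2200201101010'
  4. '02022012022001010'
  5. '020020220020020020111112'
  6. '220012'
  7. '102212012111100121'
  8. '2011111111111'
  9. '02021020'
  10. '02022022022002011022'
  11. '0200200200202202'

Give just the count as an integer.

7

1 → match
2 → match
3 → match
4 → no match
5 → no match
6 → match
7 → no match
8 → no match
9 → match
10 → match
11 → match
Total matched: 7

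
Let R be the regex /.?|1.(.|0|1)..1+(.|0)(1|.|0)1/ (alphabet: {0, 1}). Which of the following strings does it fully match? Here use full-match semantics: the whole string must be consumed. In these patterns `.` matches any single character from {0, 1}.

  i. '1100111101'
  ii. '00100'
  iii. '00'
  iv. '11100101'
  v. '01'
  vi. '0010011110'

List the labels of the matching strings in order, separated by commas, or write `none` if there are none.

i → match
ii → no match
iii → no match
iv → no match
v → no match
vi → no match

i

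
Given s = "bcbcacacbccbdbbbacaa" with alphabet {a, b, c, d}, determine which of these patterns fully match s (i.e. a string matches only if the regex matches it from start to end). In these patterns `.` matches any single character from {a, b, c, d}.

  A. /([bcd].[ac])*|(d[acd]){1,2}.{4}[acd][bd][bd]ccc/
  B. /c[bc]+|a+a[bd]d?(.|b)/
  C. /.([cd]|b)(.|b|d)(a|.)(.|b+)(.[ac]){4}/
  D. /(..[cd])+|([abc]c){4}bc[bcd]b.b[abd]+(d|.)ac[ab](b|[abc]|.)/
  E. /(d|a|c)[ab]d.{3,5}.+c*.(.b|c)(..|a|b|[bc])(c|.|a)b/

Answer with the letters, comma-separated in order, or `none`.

D

A → no match
B → no match
C → no match
D → match
E → no match — must end with "b"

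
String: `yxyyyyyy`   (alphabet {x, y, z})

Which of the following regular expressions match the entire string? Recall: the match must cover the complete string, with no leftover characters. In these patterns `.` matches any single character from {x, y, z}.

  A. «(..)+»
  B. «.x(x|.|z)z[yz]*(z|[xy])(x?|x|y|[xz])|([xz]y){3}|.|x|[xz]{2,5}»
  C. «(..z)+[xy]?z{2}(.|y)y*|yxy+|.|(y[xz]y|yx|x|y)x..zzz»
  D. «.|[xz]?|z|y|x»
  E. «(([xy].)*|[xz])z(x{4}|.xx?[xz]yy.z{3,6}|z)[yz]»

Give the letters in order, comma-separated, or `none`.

A, C

A → match
B → no match
C → match
D → no match
E → no match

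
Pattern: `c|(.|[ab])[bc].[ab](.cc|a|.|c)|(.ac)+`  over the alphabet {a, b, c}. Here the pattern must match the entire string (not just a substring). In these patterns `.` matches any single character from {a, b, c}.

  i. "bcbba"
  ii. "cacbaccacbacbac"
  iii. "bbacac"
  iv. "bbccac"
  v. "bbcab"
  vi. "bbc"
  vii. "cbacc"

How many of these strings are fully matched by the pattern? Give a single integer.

3

i. "bcbba" → match
ii → match
iii. "bbacac" → no match
iv. "bbccac" → no match
v. "bbcab" → match
vi. "bbc" → no match
vii. "cbacc" → no match
Total matched: 3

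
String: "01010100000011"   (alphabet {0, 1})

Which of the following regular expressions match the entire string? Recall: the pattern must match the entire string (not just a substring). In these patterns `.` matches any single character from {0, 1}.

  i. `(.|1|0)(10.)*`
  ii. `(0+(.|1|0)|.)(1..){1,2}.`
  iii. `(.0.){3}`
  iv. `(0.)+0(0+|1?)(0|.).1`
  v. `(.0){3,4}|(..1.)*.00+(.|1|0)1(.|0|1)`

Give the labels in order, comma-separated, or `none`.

iv

i → no match
ii → no match
iii → no match
iv → match
v → no match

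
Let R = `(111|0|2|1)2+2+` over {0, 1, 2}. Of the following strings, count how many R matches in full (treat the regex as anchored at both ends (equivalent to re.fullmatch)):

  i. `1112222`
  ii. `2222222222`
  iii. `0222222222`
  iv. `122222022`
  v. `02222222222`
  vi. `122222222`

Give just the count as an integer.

i → match
ii → match
iii → match
iv → no match
v → match
vi → match
Total matched: 5

5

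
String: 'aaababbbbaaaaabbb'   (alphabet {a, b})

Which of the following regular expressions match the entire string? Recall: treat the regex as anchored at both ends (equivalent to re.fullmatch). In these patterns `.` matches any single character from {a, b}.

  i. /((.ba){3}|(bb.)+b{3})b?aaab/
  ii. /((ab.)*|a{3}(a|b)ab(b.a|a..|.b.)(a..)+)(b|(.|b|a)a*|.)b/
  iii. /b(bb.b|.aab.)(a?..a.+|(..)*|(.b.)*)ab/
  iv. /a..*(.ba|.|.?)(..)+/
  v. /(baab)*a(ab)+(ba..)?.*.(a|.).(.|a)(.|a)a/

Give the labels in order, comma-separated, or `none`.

ii, iv

i → no match — must end with 'aaab'
ii → match
iii → no match — must start with 'b'
iv → match
v → no match — must end with 'a'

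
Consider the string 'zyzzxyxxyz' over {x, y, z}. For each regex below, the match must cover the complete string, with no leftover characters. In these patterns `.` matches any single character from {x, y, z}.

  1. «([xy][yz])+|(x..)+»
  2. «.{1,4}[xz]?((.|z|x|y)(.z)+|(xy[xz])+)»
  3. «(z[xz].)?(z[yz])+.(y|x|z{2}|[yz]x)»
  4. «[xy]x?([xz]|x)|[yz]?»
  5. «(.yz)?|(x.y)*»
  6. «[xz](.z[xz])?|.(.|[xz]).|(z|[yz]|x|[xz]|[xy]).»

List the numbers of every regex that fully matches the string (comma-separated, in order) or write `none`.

2

1 → no match
2 → match
3 → no match
4 → no match
5 → no match
6 → no match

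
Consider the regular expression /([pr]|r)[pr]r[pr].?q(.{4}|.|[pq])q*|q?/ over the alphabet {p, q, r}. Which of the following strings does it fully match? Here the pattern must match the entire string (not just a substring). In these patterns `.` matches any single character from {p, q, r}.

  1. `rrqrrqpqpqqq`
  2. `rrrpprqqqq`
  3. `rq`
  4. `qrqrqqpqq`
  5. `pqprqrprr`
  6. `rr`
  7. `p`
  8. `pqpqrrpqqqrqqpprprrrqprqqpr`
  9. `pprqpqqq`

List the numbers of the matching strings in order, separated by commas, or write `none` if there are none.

1 → no match
2 → no match
3 → no match
4 → no match
5 → no match
6 → no match
7 → no match
8 → no match
9 → no match

none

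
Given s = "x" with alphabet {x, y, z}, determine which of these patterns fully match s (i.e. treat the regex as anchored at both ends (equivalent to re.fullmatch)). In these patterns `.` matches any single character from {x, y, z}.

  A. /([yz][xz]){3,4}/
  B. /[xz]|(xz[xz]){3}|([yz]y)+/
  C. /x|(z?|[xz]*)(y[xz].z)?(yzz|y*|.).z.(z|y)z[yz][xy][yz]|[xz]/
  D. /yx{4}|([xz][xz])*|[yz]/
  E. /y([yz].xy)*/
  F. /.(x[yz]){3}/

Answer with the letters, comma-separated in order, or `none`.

A → no match
B → match
C → match
D → no match
E → no match — must start with "y"
F → no match

B, C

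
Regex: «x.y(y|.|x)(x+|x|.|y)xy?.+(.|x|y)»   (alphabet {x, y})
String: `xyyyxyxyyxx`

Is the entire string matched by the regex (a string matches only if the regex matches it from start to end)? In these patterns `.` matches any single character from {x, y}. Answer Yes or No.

No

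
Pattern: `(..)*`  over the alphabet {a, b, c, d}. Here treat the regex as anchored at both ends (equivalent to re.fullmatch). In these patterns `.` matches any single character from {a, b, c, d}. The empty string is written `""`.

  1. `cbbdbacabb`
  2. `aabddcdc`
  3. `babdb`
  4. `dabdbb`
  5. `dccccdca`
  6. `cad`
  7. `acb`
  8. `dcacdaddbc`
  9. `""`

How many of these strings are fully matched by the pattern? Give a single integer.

6

1 → match
2 → match
3 → no match
4 → match
5 → match
6 → no match
7 → no match
8 → match
9 → match
Total matched: 6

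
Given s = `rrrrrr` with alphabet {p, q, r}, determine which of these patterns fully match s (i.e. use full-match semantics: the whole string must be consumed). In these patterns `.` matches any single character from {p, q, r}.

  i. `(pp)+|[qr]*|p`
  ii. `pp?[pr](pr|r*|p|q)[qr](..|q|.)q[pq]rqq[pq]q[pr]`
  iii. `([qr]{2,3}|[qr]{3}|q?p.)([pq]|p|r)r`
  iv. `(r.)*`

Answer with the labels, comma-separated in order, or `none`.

i, iv

i → match
ii → no match — must start with `p`
iii → no match
iv → match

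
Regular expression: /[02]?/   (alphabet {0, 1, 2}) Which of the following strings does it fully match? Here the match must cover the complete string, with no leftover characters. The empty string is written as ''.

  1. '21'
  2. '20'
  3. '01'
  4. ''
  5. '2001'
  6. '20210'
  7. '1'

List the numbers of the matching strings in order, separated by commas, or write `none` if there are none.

4

1 → no match
2 → no match
3 → no match
4 → match
5 → no match
6 → no match
7 → no match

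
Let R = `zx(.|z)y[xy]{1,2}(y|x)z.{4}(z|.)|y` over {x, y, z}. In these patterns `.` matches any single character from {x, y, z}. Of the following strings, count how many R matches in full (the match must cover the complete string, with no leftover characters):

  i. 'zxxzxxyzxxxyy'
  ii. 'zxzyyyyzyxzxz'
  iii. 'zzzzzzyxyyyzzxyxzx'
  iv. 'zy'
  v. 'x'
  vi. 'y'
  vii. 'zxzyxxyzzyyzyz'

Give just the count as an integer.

2

i → no match
ii → match
iii → no match
iv → no match
v → no match
vi → match
vii → no match
Total matched: 2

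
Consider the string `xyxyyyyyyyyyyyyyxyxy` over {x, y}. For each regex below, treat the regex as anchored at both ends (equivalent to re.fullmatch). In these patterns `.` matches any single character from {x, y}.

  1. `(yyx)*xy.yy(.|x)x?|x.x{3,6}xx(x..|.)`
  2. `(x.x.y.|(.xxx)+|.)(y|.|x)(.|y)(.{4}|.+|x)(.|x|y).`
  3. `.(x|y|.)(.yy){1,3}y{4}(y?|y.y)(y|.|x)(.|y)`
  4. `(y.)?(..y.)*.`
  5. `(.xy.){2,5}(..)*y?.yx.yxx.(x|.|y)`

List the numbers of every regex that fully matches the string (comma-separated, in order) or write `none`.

2, 3

1 → no match
2 → match
3 → match
4 → no match
5 → no match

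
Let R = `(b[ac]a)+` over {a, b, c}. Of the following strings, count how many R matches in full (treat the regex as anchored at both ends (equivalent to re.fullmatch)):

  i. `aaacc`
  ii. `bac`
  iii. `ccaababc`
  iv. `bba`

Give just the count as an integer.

0

i → no match — must start with `b`
ii → no match — must end with `a`
iii → no match — must start with `b`
iv → no match
Total matched: 0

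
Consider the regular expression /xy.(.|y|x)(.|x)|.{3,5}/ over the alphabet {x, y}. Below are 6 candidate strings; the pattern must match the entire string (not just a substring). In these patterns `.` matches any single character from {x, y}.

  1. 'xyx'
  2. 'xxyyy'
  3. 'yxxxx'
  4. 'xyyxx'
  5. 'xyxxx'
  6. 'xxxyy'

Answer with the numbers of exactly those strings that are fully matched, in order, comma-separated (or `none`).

1, 2, 3, 4, 5, 6

1. 'xyx' → match
2. 'xxyyy' → match
3. 'yxxxx' → match
4. 'xyyxx' → match
5. 'xyxxx' → match
6. 'xxxyy' → match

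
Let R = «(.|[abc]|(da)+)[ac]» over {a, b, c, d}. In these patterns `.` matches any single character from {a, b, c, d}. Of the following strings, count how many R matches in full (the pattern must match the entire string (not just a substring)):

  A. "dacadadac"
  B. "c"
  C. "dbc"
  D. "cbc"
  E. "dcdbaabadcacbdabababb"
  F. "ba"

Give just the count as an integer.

A → no match
B → no match
C → no match
D → no match
E → no match
F → match
Total matched: 1

1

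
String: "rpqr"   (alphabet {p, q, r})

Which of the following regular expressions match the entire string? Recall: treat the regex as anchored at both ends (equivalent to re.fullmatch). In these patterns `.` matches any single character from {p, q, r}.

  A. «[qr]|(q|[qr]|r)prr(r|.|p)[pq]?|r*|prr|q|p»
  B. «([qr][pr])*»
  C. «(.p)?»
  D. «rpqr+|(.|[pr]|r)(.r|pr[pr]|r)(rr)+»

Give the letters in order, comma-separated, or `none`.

A → no match
B → match
C → no match
D → match

B, D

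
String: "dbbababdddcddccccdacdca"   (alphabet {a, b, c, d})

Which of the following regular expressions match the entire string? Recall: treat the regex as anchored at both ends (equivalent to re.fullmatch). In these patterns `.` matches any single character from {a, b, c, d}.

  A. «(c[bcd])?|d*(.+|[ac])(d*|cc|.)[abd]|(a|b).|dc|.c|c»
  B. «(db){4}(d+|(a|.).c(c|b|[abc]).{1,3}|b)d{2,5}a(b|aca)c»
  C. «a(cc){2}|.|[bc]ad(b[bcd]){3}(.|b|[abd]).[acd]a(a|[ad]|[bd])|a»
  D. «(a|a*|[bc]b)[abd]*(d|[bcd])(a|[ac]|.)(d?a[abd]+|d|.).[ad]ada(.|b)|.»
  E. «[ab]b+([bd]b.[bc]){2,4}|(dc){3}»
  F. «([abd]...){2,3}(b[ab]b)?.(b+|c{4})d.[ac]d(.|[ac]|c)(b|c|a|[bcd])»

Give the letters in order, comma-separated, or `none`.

A → match
B → no match — must end with "c"
C → no match
D → no match
E → no match
F → match

A, F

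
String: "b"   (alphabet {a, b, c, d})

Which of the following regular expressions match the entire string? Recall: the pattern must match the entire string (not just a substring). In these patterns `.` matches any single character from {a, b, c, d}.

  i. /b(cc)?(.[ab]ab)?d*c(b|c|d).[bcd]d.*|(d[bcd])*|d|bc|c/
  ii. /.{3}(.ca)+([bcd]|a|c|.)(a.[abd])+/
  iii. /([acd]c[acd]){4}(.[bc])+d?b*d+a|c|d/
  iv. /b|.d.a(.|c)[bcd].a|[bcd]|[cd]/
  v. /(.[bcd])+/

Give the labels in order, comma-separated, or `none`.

iv

i → no match
ii → no match
iii → no match
iv → match
v → no match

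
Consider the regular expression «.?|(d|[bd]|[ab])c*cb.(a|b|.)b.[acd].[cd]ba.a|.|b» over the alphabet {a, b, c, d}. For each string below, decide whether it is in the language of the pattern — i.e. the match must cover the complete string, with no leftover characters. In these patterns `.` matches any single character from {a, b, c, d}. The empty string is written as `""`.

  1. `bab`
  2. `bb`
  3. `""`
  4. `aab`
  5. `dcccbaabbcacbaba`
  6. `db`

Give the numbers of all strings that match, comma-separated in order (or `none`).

1 → no match
2 → no match
3 → match
4 → no match
5 → match
6 → no match

3, 5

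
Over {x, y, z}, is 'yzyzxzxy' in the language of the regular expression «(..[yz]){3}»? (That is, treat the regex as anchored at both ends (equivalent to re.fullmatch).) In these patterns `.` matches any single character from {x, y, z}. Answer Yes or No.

No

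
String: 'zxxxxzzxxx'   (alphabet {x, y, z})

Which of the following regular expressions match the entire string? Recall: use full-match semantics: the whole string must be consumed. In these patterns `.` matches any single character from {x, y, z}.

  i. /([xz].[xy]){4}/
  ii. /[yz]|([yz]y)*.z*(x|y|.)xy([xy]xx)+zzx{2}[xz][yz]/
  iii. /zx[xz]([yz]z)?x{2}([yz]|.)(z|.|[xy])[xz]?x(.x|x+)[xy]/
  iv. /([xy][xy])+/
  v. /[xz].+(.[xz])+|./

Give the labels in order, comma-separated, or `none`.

iii, v

i → no match
ii → no match
iii → match
iv → no match
v → match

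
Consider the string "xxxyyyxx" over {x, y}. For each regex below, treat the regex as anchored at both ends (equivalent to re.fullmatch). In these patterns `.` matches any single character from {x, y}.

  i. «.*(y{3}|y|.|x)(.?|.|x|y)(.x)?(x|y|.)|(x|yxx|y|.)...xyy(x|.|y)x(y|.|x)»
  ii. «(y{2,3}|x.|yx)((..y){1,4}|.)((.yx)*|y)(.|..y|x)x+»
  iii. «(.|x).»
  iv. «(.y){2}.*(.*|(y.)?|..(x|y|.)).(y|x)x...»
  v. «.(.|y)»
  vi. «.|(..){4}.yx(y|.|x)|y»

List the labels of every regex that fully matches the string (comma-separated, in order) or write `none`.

i, ii

i → match
ii → match
iii → no match
iv → no match
v → no match
vi → no match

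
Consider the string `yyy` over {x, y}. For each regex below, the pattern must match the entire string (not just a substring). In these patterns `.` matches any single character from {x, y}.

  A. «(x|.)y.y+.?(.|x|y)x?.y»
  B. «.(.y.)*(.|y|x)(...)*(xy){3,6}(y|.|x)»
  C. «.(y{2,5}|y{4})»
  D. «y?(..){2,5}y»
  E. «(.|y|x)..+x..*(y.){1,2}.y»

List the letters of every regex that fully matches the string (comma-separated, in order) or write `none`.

A → no match
B → no match
C → match
D → no match
E → no match

C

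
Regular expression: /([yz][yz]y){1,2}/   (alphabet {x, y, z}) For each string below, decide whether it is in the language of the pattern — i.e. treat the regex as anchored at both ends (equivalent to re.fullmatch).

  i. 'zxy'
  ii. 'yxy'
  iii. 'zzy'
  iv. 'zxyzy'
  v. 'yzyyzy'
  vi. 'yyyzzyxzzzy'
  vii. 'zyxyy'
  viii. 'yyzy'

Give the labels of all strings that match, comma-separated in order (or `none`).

iii, v

i → no match
ii → no match
iii → match
iv → no match
v → match
vi → no match
vii → no match
viii → no match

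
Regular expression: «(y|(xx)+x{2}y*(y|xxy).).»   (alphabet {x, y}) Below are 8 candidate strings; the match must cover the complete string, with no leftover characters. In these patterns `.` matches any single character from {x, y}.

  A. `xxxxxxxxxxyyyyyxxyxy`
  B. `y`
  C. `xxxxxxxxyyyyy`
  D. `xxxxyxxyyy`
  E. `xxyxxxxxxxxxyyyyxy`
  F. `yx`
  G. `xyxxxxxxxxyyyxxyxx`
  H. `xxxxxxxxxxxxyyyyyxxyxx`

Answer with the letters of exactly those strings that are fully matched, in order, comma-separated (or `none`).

A, C, D, F, H

A → match
B → no match
C → match
D → match
E → no match
F → match
G → no match
H → match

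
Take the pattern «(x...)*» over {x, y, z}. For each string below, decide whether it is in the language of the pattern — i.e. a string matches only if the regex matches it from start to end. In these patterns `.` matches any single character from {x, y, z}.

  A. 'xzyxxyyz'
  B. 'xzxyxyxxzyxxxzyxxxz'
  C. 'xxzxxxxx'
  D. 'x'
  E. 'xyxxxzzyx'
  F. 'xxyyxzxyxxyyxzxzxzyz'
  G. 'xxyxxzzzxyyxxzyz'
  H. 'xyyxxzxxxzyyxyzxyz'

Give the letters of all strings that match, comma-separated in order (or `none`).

A, C, F, G

A → match
B → no match
C → match
D → no match
E → no match
F → match
G → match
H → no match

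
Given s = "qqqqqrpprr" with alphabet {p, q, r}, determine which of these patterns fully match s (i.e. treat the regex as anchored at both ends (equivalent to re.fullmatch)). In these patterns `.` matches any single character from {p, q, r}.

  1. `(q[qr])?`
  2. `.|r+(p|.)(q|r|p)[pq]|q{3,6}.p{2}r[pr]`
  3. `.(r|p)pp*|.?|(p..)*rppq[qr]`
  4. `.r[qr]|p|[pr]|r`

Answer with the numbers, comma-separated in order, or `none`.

2

1 → no match
2 → match
3 → no match
4 → no match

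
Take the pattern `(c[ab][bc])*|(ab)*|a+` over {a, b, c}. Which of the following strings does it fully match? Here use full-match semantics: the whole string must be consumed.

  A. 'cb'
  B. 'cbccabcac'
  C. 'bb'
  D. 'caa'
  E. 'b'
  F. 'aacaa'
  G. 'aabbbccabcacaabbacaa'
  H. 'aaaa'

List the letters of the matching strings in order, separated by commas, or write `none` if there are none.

A → no match
B → match
C → no match
D → no match
E → no match
F → no match
G → no match
H → match

B, H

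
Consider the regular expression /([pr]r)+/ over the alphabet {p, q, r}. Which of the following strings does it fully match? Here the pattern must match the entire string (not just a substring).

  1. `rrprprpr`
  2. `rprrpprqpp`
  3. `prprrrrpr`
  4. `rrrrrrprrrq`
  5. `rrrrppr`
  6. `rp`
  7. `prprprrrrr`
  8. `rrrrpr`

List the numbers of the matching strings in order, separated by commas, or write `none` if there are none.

1, 7, 8

1 → match
2 → no match — must end with `r`
3 → no match
4 → no match — must end with `r`
5 → no match
6 → no match — must end with `r`
7 → match
8 → match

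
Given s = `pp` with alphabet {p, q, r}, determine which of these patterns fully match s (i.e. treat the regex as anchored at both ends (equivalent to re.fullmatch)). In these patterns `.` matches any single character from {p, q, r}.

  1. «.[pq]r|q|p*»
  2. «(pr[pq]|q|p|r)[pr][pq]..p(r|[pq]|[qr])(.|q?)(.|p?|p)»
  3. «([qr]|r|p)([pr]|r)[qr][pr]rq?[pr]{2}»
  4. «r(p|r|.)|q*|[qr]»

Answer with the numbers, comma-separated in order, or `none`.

1 → match
2 → no match
3 → no match
4 → no match

1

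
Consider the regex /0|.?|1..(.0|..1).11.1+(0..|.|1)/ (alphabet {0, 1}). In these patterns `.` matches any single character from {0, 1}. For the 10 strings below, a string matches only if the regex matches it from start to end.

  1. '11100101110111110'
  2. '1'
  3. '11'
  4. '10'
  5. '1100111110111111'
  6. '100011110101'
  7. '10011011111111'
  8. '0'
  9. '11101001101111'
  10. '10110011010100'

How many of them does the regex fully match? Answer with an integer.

3

1 → no match
2 → match
3 → no match
4 → no match
5 → match
6 → no match
7 → no match
8 → match
9 → no match
10 → no match
Total matched: 3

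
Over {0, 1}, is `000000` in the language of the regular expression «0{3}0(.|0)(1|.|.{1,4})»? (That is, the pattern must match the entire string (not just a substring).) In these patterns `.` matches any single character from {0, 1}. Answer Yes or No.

Yes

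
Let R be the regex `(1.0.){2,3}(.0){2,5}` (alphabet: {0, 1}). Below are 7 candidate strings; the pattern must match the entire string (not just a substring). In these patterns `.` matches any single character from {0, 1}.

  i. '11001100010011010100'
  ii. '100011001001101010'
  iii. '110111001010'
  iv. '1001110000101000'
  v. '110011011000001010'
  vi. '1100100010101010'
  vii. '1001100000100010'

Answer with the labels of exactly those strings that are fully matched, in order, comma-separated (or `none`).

i → no match
ii → match
iii → match
iv → match
v → match
vi → match
vii → match

ii, iii, iv, v, vi, vii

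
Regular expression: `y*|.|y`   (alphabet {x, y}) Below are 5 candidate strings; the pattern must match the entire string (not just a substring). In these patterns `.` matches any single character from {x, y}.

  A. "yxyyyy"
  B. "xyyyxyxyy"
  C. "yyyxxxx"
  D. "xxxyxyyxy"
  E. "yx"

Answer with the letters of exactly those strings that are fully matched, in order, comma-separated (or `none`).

none

A → no match
B → no match
C → no match
D → no match
E → no match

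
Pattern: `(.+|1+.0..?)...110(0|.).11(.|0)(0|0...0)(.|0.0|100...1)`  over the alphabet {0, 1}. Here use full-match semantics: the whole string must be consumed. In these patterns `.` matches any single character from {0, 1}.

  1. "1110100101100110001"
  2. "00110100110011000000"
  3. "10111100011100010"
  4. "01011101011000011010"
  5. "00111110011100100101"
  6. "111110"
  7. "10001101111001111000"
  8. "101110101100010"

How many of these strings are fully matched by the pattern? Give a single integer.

0

1 → no match
2 → no match
3 → no match
4 → no match
5 → no match
6 → no match
7 → no match
8 → no match
Total matched: 0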